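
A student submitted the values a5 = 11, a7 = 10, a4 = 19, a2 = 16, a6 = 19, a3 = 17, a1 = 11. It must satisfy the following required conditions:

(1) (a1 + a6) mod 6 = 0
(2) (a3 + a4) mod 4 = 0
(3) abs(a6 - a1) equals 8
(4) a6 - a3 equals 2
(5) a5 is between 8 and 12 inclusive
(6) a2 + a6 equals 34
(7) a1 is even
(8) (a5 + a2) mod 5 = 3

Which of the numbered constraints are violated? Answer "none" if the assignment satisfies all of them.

Constraints 6, 7, and 8 do not hold.

(1) a1 + a6 = 30; 30 mod 6 = 0 — OK.
(2) a3 + a4 = 36; 36 mod 4 = 0 — OK.
(3) abs(19 - 11) = 8 — OK.
(4) a6 - a3 = 19 - 17 = 2 — OK.
(5) a5 = 11 lies in [8, 12] — OK.
(6) a2 + a6 = 16 + 19 = 35, not 34 — violated.
(7) a1 = 11 is odd — violated.
(8) a5 + a2 = 27; 27 mod 5 = 2, not 3 — violated.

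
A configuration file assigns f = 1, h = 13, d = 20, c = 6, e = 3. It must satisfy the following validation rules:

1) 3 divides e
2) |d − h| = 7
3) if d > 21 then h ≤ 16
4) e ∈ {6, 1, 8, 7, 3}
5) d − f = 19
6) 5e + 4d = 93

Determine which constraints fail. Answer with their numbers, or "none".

1) 3 / 3 = 1, so 3 divides 3  OK
2) |20 − 13| = 7  OK
3) d = 20, not > 21; antecedent false, conditional vacuously true  OK
4) e = 3 is in {6, 1, 8, 7, 3}  OK
5) d − f = 20 − 1 = 19  OK
6) 5e + 4d = 5(3) + 4(20) = 95, not 93  FAIL

The assignment fails constraint 6.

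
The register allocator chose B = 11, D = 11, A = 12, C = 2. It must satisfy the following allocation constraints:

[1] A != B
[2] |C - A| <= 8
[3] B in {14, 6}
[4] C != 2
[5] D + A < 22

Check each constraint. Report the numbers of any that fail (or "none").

Violated: 2, 3, 4, 5.

[1] A = 12, B = 11; distinct  true
[2] |2 - 12| = 10; 10 > 8, exceeds bound 8  false
[3] B = 11 is not in {14, 6}  false
[4] C = 2, but 2 is required to differ  false
[5] D + A = 11 + 12 = 23; 23 ≥ 22, bound 22 not met  false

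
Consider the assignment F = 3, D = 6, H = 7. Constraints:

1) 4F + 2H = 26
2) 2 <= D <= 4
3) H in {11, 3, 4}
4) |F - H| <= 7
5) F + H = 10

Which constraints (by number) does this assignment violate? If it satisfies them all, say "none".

The assignment fails constraints 2 and 3.

1) 4F + 2H = 4(3) + 2(7) = 26  ✔
2) D = 6 is outside [2, 4]  ✘
3) H = 7 is not in {11, 3, 4}  ✘
4) |3 - 7| = 4; 4 ≤ 7  ✔
5) F + H = 3 + 7 = 10  ✔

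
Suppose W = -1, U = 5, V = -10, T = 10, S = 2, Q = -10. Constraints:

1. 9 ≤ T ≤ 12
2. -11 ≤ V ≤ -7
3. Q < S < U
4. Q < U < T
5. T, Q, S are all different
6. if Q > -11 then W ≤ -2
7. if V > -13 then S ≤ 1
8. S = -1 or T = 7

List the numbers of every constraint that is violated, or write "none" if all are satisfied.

1. T = 10 lies in [9, 12] — satisfied.
2. V = -10 lies in [-11, -7] — satisfied.
3. values -10 < 2 < 5 — satisfied.
4. values -10 < 5 < 10 — satisfied.
5. values 10, -10, 2 are pairwise distinct — satisfied.
6. Q = -10 > -11, so we need W ≤ -2; but W = -1 > -2 — violated.
7. V = -10 > -13, so we need S ≤ 1; but S = 2 > 1 — violated.
8. S = 2 ≠ -1 and T = 10 ≠ 7; both disjuncts false — violated.

Violated: 6, 7, and 8.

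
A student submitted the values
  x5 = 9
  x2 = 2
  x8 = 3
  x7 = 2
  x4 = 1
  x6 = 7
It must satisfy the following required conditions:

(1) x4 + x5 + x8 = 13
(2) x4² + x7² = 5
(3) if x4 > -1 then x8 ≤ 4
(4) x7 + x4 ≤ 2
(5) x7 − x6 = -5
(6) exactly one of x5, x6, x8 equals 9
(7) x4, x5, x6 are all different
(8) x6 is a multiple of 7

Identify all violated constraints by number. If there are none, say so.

The assignment fails constraint 4.

(1) x4 + x5 + x8 = 1 + 9 + 3 = 13  OK
(2) x4² + x7² = 1² + 2² = 1 + 4 = 5  OK
(3) x4 = 1 > -1, so we need x8 ≤ 4; x8 = 3 ≤ 4  OK
(4) x7 + x4 = 2 + 1 = 3; 3 > 2, bound 2 not met  FAIL
(5) x7 − x6 = 2 − 7 = -5  OK
(6) x5=9, x6=7, x8=3; 1 of them equals 9  OK
(7) values 1, 9, 7 are pairwise distinct  OK
(8) 7 / 7 = 1, so 7 divides 7  OK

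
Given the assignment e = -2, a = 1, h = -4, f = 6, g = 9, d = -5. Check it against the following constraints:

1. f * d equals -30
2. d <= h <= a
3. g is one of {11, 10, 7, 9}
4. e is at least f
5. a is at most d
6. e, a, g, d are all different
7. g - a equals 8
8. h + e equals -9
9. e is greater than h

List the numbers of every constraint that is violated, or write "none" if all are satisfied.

1. f * d = 6 * (-5) = -30  ✓
2. values -5 <= -4 <= 1  ✓
3. g = 9 is in {11, 10, 7, 9}  ✓
4. e = -2, f = 6; -2 < 6 (want ≥)  ✗
5. a = 1, d = -5; 1 > -5 (want ≤)  ✗
6. values -2, 1, 9, -5 are pairwise distinct  ✓
7. g - a = 9 - 1 = 8  ✓
8. h + e = -4 + (-2) = -6, not -9  ✗
9. e = -2, h = -4; -2 > -4  ✓

Constraints 4, 5, and 8 do not hold.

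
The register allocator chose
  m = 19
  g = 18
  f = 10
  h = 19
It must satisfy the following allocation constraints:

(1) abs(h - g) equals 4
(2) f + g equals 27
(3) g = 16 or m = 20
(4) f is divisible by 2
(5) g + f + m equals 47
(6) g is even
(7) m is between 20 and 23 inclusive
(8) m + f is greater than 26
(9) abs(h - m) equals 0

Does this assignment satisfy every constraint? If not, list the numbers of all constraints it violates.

Constraints 1, 2, 3, and 7 are violated.

(1) abs(19 - 18) = 1, not 4  no
(2) f + g = 10 + 18 = 28, not 27  no
(3) g = 18 ≠ 16 and m = 19 ≠ 20; both disjuncts false  no
(4) 10 / 2 = 5, so 2 divides 10  yes
(5) g + f + m = 18 + 10 + 19 = 47  yes
(6) g = 18 is even  yes
(7) m = 19 is outside [20, 23]  no
(8) m + f = 19 + 10 = 29; 29 > 26  yes
(9) abs(19 - 19) = 0  yes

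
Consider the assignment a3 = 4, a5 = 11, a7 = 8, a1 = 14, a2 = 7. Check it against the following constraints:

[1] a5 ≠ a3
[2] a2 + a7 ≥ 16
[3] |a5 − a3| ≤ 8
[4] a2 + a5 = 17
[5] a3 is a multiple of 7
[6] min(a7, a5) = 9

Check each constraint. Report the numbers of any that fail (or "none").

Constraints 2, 4, 5, and 6 do not hold.

[1] a5 = 11, a3 = 4; distinct — holds.
[2] a2 + a7 = 7 + 8 = 15; 15 < 16, bound 16 not met — does not hold.
[3] |11 − 4| = 7; 7 ≤ 8 — holds.
[4] a2 + a5 = 7 + 11 = 18, not 17 — does not hold.
[5] 4 = 7×0 + 4, so 7 does not divide 4 — does not hold.
[6] min(8, 11) = 8, not 9 — does not hold.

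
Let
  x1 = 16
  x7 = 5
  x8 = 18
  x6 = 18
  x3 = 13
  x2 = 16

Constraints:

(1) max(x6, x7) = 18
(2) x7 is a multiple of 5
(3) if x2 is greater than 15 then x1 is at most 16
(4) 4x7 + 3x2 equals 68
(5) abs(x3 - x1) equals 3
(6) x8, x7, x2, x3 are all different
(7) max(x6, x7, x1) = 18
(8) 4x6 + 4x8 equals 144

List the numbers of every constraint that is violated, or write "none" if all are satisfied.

(1) max(18, 5) = 18  yes
(2) 5 / 5 = 1, so 5 divides 5  yes
(3) x2 = 16 > 15, so we need x1 ≤ 16; x1 = 16 ≤ 16  yes
(4) 4x7 + 3x2 = 4(5) + 3(16) = 68  yes
(5) abs(13 - 16) = 3  yes
(6) values 18, 5, 16, 13 are pairwise distinct  yes
(7) max(18, 5, 16) = 18  yes
(8) 4x6 + 4x8 = 4(18) + 4(18) = 144  yes

None — every constraint holds.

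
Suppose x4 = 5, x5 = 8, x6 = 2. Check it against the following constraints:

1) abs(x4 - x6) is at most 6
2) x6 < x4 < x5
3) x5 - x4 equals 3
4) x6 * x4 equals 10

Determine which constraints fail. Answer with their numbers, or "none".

1) abs(5 - 2) = 3; 3 ≤ 6  true
2) values 2 < 5 < 8  true
3) x5 - x4 = 8 - 5 = 3  true
4) x6 * x4 = 2 * 5 = 10  true

Yes — all constraints hold.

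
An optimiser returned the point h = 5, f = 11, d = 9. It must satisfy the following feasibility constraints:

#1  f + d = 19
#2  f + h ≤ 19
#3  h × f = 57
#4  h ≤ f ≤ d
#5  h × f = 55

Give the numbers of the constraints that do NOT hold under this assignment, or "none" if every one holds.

The assignment fails constraints 1, 3, 4.

#1 f + d = 11 + 9 = 20, not 19 — violated.
#2 f + h = 11 + 5 = 16; 16 ≤ 19 — satisfied.
#3 h × f = 5 × 11 = 55, not 57 — violated.
#4 values 5, 11, 9; f = 11 is not ≤ d = 9 — violated.
#5 h × f = 5 × 11 = 55 — satisfied.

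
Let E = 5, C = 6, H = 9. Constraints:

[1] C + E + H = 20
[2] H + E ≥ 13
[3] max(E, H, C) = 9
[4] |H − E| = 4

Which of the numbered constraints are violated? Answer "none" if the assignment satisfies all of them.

[1] C + E + H = 6 + 5 + 9 = 20 — holds.
[2] H + E = 9 + 5 = 14; 14 ≥ 13 — holds.
[3] max(5, 9, 6) = 9 — holds.
[4] |9 − 5| = 4 — holds.

Yes — all constraints hold.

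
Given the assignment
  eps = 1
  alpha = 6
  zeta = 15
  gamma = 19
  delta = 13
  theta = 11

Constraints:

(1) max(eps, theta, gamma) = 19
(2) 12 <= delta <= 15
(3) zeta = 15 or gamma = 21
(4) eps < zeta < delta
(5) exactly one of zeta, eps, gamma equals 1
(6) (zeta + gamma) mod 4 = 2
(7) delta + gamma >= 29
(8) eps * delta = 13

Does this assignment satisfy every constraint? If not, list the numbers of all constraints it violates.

Violated: 4.

(1) max(1, 11, 19) = 19 — satisfied.
(2) delta = 13 lies in [12, 15] — satisfied.
(3) zeta = 15 = 15 (first disjunct) — satisfied.
(4) values 1, 15, 13; zeta = 15 is not < delta = 13 — violated.
(5) zeta=15, eps=1, gamma=19; 1 of them equals 1 — satisfied.
(6) zeta + gamma = 34; 34 mod 4 = 2 — satisfied.
(7) delta + gamma = 13 + 19 = 32; 32 ≥ 29 — satisfied.
(8) eps * delta = 1 * 13 = 13 — satisfied.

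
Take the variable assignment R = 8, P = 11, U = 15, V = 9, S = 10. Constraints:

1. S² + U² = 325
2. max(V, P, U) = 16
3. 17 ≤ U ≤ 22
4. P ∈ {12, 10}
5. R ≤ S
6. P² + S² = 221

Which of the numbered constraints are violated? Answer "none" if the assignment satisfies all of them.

1. S² + U² = 10² + 15² = 100 + 225 = 325 — OK.
2. max(9, 11, 15) = 15, not 16 — violated.
3. U = 15 is outside [17, 22] — violated.
4. P = 11 is not in {12, 10} — violated.
5. R = 8, S = 10; 8 ≤ 10 — OK.
6. P² + S² = 11² + 10² = 121 + 100 = 221 — OK.

Violated: 2, 3, and 4.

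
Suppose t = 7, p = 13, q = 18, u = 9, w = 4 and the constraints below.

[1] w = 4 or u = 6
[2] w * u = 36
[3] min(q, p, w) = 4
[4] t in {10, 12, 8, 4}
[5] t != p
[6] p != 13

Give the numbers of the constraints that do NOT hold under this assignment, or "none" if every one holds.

[1] w = 4 = 4 (first disjunct) — OK.
[2] w * u = 4 * 9 = 36 — OK.
[3] min(18, 13, 4) = 4 — OK.
[4] t = 7 is not in {10, 12, 8, 4} — violated.
[5] t = 7, p = 13; distinct — OK.
[6] p = 13, but 13 is required to differ — violated.

Violated: 4 and 6.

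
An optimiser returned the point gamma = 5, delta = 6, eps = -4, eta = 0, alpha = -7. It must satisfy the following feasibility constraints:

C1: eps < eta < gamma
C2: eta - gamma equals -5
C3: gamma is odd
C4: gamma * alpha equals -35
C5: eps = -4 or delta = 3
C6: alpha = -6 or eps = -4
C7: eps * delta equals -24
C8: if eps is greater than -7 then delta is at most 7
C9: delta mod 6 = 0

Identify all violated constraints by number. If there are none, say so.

Yes — all constraints hold.

C1: values -4 < 0 < 5 — holds.
C2: eta - gamma = 0 - 5 = -5 — holds.
C3: gamma = 5 is odd — holds.
C4: gamma * alpha = 5 * (-7) = -35 — holds.
C5: eps = -4 = -4 (first disjunct) — holds.
C6: alpha = -7 ≠ -6, but eps = -4 = -4 (second disjunct) — holds.
C7: eps * delta = -4 * 6 = -24 — holds.
C8: eps = -4 > -7, so we need delta ≤ 7; delta = 6 ≤ 7 — holds.
C9: 6 mod 6 = 0 — holds.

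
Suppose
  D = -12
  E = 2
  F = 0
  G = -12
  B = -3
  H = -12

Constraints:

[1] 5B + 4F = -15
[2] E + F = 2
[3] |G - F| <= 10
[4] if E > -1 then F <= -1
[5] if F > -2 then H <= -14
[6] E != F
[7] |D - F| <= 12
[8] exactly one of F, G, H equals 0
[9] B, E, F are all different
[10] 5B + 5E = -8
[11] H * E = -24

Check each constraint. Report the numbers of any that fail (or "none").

[1] 5B + 4F = 5(-3) + 4(0) = -15  OK
[2] E + F = 2 + 0 = 2  OK
[3] |-12 - 0| = 12; 12 > 10, exceeds bound 10  FAIL
[4] E = 2 > -1, so we need F ≤ -1; but F = 0 > -1  FAIL
[5] F = 0 > -2, so we need H ≤ -14; but H = -12 > -14  FAIL
[6] E = 2, F = 0; distinct  OK
[7] |-12 - 0| = 12; 12 ≤ 12  OK
[8] F=0, G=-12, H=-12; 1 of them equals 0  OK
[9] values -3, 2, 0 are pairwise distinct  OK
[10] 5B + 5E = 5(-3) + 5(2) = -5, not -8  FAIL
[11] H * E = -12 * 2 = -24  OK

Constraints 3, 4, 5, and 10 do not hold.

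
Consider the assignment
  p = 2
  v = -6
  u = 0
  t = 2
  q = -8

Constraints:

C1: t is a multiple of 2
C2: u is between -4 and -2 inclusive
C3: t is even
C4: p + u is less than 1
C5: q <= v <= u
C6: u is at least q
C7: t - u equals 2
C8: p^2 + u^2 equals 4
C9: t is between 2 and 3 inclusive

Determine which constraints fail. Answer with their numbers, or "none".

C1: 2 / 2 = 1, so 2 divides 2  ✓
C2: u = 0 is outside [-4, -2]  ✗
C3: t = 2 is even  ✓
C4: p + u = 2 + 0 = 2; 2 ≥ 1, bound 1 not met  ✗
C5: values -8 <= -6 <= 0  ✓
C6: u = 0, q = -8; 0 ≥ -8  ✓
C7: t - u = 2 - 0 = 2  ✓
C8: p^2 + u^2 = 2^2 + 0^2 = 4 + 0 = 4  ✓
C9: t = 2 lies in [2, 3]  ✓

No — constraints 2 and 4 are not satisfied.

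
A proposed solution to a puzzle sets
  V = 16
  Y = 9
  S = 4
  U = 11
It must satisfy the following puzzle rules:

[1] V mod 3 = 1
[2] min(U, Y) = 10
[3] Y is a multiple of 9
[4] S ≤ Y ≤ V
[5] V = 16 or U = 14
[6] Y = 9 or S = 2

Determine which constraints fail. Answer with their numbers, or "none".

[1] 16 mod 3 = 1 — satisfied.
[2] min(11, 9) = 9, not 10 — violated.
[3] 9 / 9 = 1, so 9 divides 9 — satisfied.
[4] values 4 ≤ 9 ≤ 16 — satisfied.
[5] V = 16 = 16 (first disjunct) — satisfied.
[6] Y = 9 = 9 (first disjunct) — satisfied.

Constraint 2 does not hold.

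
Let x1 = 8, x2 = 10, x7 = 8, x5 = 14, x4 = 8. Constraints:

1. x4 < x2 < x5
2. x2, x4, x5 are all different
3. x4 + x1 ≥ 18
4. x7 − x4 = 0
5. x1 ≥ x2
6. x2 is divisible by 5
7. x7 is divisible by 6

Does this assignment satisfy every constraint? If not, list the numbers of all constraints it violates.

No — constraints 3, 5, and 7 are not satisfied.

1. values 8 < 10 < 14  true
2. values 10, 8, 14 are pairwise distinct  true
3. x4 + x1 = 8 + 8 = 16; 16 < 18, bound 18 not met  false
4. x7 − x4 = 8 − 8 = 0  true
5. x1 = 8, x2 = 10; 8 < 10 (want ≥)  false
6. 10 / 5 = 2, so 5 divides 10  true
7. 8 = 6×1 + 2, so 6 does not divide 8  false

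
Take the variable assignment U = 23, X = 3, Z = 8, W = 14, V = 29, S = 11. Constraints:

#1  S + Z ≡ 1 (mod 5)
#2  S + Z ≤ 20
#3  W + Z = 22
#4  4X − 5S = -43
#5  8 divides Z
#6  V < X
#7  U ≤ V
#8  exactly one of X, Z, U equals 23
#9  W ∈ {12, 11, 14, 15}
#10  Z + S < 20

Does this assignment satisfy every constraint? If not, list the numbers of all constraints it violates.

The assignment fails constraints 1 and 6.

#1 S + Z = 19; 19 mod 5 = 4, not 1 — does not hold.
#2 S + Z = 11 + 8 = 19; 19 ≤ 20 — holds.
#3 W + Z = 14 + 8 = 22 — holds.
#4 4X − 5S = 4(3) − 5(11) = -43 — holds.
#5 8 / 8 = 1, so 8 divides 8 — holds.
#6 V = 29, X = 3; 29 ≥ 3 (want <) — does not hold.
#7 U = 23, V = 29; 23 ≤ 29 — holds.
#8 X=3, Z=8, U=23; 1 of them equals 23 — holds.
#9 W = 14 is in {12, 11, 14, 15} — holds.
#10 Z + S = 8 + 11 = 19; 19 < 20 — holds.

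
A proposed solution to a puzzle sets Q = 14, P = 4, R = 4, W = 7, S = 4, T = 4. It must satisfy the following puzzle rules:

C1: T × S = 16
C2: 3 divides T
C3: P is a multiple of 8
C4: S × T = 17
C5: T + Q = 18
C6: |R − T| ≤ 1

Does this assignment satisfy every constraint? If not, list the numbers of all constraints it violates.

Constraints 2, 3, and 4 do not hold.

C1: T × S = 4 × 4 = 16  holds
C2: 4 = 3×1 + 1, so 3 does not divide 4  fails
C3: 4 = 8×0 + 4, so 8 does not divide 4  fails
C4: S × T = 4 × 4 = 16, not 17  fails
C5: T + Q = 4 + 14 = 18  holds
C6: |4 − 4| = 0; 0 ≤ 1  holds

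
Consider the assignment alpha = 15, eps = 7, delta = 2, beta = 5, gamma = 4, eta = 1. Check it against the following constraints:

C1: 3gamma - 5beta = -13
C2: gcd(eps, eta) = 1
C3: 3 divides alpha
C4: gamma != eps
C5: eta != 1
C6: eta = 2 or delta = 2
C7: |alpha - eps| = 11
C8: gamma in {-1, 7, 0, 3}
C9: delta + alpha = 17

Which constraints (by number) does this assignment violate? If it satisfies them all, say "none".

C1: 3gamma - 5beta = 3(4) - 5(5) = -13 — OK.
C2: gcd(7, 1) = 1 — OK.
C3: 15 / 3 = 5, so 3 divides 15 — OK.
C4: gamma = 4, eps = 7; distinct — OK.
C5: eta = 1, but 1 is required to differ — violated.
C6: eta = 1 ≠ 2, but delta = 2 = 2 (second disjunct) — OK.
C7: |15 - 7| = 8, not 11 — violated.
C8: gamma = 4 is not in {-1, 7, 0, 3} — violated.
C9: delta + alpha = 2 + 15 = 17 — OK.

The assignment fails constraints 5, 7, and 8.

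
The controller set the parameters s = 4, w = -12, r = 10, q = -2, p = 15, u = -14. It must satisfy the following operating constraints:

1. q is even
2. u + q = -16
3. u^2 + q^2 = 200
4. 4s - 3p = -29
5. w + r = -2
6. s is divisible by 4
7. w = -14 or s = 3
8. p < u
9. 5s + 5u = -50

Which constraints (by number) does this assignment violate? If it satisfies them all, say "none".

The assignment fails constraints 7 and 8.

1. q = -2 is even  OK
2. u + q = -14 + (-2) = -16  OK
3. u^2 + q^2 = (-14)^2 + (-2)^2 = 196 + 4 = 200  OK
4. 4s - 3p = 4(4) - 3(15) = -29  OK
5. w + r = -12 + 10 = -2  OK
6. 4 / 4 = 1, so 4 divides 4  OK
7. w = -12 ≠ -14 and s = 4 ≠ 3; both disjuncts false  FAIL
8. p = 15, u = -14; 15 ≥ -14 (want <)  FAIL
9. 5s + 5u = 5(4) + 5(-14) = -50  OK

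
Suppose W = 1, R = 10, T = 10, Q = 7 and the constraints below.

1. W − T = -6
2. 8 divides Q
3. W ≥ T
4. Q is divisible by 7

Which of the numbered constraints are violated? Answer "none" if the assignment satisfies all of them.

No — constraints 1, 2, and 3 are not satisfied.

1. W − T = 1 − 10 = -9, not -6 — does not hold.
2. 7 = 8×0 + 7, so 8 does not divide 7 — does not hold.
3. W = 1, T = 10; 1 < 10 (want ≥) — does not hold.
4. 7 / 7 = 1, so 7 divides 7 — holds.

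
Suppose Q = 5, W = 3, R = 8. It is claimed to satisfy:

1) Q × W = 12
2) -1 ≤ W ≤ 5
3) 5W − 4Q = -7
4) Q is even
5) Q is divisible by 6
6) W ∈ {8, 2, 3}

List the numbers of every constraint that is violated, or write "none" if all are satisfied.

1) Q × W = 5 × 3 = 15, not 12  fails
2) W = 3 lies in [-1, 5]  holds
3) 5W − 4Q = 5(3) − 4(5) = -5, not -7  fails
4) Q = 5 is odd  fails
5) 5 = 6×0 + 5, so 6 does not divide 5  fails
6) W = 3 is in {8, 2, 3}  holds

Constraints 1, 3, 4, and 5 are violated.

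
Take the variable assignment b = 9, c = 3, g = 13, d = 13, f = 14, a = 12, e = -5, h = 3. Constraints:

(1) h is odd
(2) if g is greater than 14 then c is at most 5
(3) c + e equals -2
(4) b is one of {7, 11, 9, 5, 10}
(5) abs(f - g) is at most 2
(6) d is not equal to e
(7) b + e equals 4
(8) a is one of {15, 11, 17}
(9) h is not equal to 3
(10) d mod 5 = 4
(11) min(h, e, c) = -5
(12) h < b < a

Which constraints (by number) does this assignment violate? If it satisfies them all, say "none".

The assignment fails constraints 8, 9, 10.

(1) h = 3 is odd  ✓
(2) g = 13, not > 14; antecedent false, conditional vacuously true  ✓
(3) c + e = 3 + (-5) = -2  ✓
(4) b = 9 is in {7, 11, 9, 5, 10}  ✓
(5) abs(14 - 13) = 1; 1 ≤ 2  ✓
(6) d = 13, e = -5; distinct  ✓
(7) b + e = 9 + (-5) = 4  ✓
(8) a = 12 is not in {15, 11, 17}  ✗
(9) h = 3, but 3 is required to differ  ✗
(10) 13 mod 5 = 3, not 4  ✗
(11) min(3, -5, 3) = -5  ✓
(12) values 3 < 9 < 12  ✓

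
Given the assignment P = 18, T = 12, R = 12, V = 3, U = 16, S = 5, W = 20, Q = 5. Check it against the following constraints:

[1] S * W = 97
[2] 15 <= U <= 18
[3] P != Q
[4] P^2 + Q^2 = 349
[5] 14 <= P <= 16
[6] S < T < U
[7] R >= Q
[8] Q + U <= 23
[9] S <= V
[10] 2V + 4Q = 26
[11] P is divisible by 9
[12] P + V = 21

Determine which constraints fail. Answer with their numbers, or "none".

The assignment fails constraints 1, 5, and 9.

[1] S * W = 5 * 20 = 100, not 97  fails
[2] U = 16 lies in [15, 18]  holds
[3] P = 18, Q = 5; distinct  holds
[4] P^2 + Q^2 = 18^2 + 5^2 = 324 + 25 = 349  holds
[5] P = 18 is outside [14, 16]  fails
[6] values 5 < 12 < 16  holds
[7] R = 12, Q = 5; 12 ≥ 5  holds
[8] Q + U = 5 + 16 = 21; 21 ≤ 23  holds
[9] S = 5, V = 3; 5 > 3 (want ≤)  fails
[10] 2V + 4Q = 2(3) + 4(5) = 26  holds
[11] 18 / 9 = 2, so 9 divides 18  holds
[12] P + V = 18 + 3 = 21  holds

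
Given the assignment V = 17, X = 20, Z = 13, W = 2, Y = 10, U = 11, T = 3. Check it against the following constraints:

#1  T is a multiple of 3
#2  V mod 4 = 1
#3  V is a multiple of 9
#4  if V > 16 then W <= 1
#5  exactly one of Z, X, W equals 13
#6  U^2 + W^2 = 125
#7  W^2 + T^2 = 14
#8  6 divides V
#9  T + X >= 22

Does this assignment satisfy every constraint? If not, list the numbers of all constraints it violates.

#1 3 / 3 = 1, so 3 divides 3 — holds.
#2 17 mod 4 = 1 — holds.
#3 17 = 9*1 + 8, so 9 does not divide 17 — fails.
#4 V = 17 > 16, so we need W ≤ 1; but W = 2 > 1 — fails.
#5 Z=13, X=20, W=2; 1 of them equals 13 — holds.
#6 U^2 + W^2 = 11^2 + 2^2 = 121 + 4 = 125 — holds.
#7 W^2 + T^2 = 2^2 + 3^2 = 4 + 9 = 13, not 14 — fails.
#8 17 = 6*2 + 5, so 6 does not divide 17 — fails.
#9 T + X = 3 + 20 = 23; 23 ≥ 22 — holds.

Constraints 3, 4, 7, and 8 do not hold.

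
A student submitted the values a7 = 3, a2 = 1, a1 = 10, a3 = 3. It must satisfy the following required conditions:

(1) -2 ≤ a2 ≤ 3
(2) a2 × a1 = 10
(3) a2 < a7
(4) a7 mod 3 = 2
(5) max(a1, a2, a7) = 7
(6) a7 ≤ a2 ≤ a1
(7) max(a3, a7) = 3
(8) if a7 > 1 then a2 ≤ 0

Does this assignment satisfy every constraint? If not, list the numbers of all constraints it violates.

Violated: 4, 5, 6, and 8.

(1) a2 = 1 lies in [-2, 3] — OK.
(2) a2 × a1 = 1 × 10 = 10 — OK.
(3) a2 = 1, a7 = 3; 1 < 3 — OK.
(4) 3 mod 3 = 0, not 2 — violated.
(5) max(10, 1, 3) = 10, not 7 — violated.
(6) values 3, 1, 10; a7 = 3 is not ≤ a2 = 1 — violated.
(7) max(3, 3) = 3 — OK.
(8) a7 = 3 > 1, so we need a2 ≤ 0; but a2 = 1 > 0 — violated.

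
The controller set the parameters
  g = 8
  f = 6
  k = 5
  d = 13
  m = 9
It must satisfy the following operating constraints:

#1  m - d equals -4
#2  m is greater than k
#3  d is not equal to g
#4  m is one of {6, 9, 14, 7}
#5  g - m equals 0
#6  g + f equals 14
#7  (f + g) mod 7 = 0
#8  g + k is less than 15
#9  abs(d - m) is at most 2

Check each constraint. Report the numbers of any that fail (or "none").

#1 m - d = 9 - 13 = -4  ✔
#2 m = 9, k = 5; 9 > 5  ✔
#3 d = 13, g = 8; distinct  ✔
#4 m = 9 is in {6, 9, 14, 7}  ✔
#5 g - m = 8 - 9 = -1, not 0  ✘
#6 g + f = 8 + 6 = 14  ✔
#7 f + g = 14; 14 mod 7 = 0  ✔
#8 g + k = 8 + 5 = 13; 13 < 15  ✔
#9 abs(13 - 9) = 4; 4 > 2, exceeds bound 2  ✘

The assignment fails constraints 5 and 9.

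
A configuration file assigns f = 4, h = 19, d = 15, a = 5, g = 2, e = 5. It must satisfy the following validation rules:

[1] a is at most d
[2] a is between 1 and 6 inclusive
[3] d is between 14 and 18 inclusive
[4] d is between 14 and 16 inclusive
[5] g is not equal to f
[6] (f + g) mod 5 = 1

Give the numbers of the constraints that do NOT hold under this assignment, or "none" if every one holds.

Yes — all constraints hold.

[1] a = 5, d = 15; 5 ≤ 15 — holds.
[2] a = 5 lies in [1, 6] — holds.
[3] d = 15 lies in [14, 18] — holds.
[4] d = 15 lies in [14, 16] — holds.
[5] g = 2, f = 4; distinct — holds.
[6] f + g = 6; 6 mod 5 = 1 — holds.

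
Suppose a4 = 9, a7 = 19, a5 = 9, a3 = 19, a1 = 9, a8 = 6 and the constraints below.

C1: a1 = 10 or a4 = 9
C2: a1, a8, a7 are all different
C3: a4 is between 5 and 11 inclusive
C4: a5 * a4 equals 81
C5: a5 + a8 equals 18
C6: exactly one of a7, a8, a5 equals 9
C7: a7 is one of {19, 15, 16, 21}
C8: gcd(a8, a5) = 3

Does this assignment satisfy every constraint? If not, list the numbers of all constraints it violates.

The assignment fails constraint 5.

C1: a1 = 9 ≠ 10, but a4 = 9 = 9 (second disjunct)  OK
C2: values 9, 6, 19 are pairwise distinct  OK
C3: a4 = 9 lies in [5, 11]  OK
C4: a5 * a4 = 9 * 9 = 81  OK
C5: a5 + a8 = 9 + 6 = 15, not 18  FAIL
C6: a7=19, a8=6, a5=9; 1 of them equals 9  OK
C7: a7 = 19 is in {19, 15, 16, 21}  OK
C8: gcd(6, 9) = 3  OK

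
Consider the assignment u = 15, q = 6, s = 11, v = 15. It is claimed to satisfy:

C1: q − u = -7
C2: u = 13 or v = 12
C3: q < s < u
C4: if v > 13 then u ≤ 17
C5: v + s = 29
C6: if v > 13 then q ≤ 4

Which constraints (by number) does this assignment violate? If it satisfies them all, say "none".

The assignment fails constraints 1, 2, 5, and 6.

C1: q − u = 6 − 15 = -9, not -7  no
C2: u = 15 ≠ 13 and v = 15 ≠ 12; both disjuncts false  no
C3: values 6 < 11 < 15  yes
C4: v = 15 > 13, so we need u ≤ 17; u = 15 ≤ 17  yes
C5: v + s = 15 + 11 = 26, not 29  no
C6: v = 15 > 13, so we need q ≤ 4; but q = 6 > 4  no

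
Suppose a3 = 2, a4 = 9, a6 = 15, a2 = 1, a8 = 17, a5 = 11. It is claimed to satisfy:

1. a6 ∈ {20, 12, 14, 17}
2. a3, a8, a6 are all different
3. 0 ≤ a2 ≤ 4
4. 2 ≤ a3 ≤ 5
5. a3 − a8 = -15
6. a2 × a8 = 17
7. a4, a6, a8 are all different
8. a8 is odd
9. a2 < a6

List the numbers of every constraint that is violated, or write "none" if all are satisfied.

Constraint 1 does not hold.

1. a6 = 15 is not in {20, 12, 14, 17}  no
2. values 2, 17, 15 are pairwise distinct  yes
3. a2 = 1 lies in [0, 4]  yes
4. a3 = 2 lies in [2, 5]  yes
5. a3 − a8 = 2 − 17 = -15  yes
6. a2 × a8 = 1 × 17 = 17  yes
7. values 9, 15, 17 are pairwise distinct  yes
8. a8 = 17 is odd  yes
9. a2 = 1, a6 = 15; 1 < 15  yes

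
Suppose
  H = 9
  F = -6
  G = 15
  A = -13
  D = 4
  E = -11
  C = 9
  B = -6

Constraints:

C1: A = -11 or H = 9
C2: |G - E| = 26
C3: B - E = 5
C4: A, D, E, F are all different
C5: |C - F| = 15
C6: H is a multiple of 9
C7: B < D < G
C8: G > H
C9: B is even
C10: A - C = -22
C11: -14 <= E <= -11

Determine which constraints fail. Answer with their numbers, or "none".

All constraints are satisfied.

C1: A = -13 ≠ -11, but H = 9 = 9 (second disjunct)  holds
C2: |15 - (-11)| = 26  holds
C3: B - E = -6 - (-11) = 5  holds
C4: values -13, 4, -11, -6 are pairwise distinct  holds
C5: |9 - (-6)| = 15  holds
C6: 9 / 9 = 1, so 9 divides 9  holds
C7: values -6 < 4 < 15  holds
C8: G = 15, H = 9; 15 > 9  holds
C9: B = -6 is even  holds
C10: A - C = -13 - 9 = -22  holds
C11: E = -11 lies in [-14, -11]  holds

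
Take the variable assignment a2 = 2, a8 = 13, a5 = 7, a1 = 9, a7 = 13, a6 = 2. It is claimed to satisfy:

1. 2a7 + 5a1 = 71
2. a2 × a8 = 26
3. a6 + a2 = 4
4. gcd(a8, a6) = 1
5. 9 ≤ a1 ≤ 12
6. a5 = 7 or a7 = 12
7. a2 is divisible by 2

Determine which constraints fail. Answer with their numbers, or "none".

1. 2a7 + 5a1 = 2(13) + 5(9) = 71  yes
2. a2 × a8 = 2 × 13 = 26  yes
3. a6 + a2 = 2 + 2 = 4  yes
4. gcd(13, 2) = 1  yes
5. a1 = 9 lies in [9, 12]  yes
6. a5 = 7 = 7 (first disjunct)  yes
7. 2 / 2 = 1, so 2 divides 2  yes

None — every constraint holds.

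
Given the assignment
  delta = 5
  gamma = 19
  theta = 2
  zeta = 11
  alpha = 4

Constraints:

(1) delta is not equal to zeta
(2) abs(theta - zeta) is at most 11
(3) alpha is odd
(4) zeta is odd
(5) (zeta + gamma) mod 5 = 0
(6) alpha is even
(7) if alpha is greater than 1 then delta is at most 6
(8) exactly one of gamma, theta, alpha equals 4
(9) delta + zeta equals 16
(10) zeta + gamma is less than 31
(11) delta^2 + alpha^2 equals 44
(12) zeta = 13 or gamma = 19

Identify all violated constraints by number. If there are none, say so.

(1) delta = 5, zeta = 11; distinct — holds.
(2) abs(2 - 11) = 9; 9 ≤ 11 — holds.
(3) alpha = 4 is even — does not hold.
(4) zeta = 11 is odd — holds.
(5) zeta + gamma = 30; 30 mod 5 = 0 — holds.
(6) alpha = 4 is even — holds.
(7) alpha = 4 > 1, so we need delta ≤ 6; delta = 5 ≤ 6 — holds.
(8) gamma=19, theta=2, alpha=4; 1 of them equals 4 — holds.
(9) delta + zeta = 5 + 11 = 16 — holds.
(10) zeta + gamma = 11 + 19 = 30; 30 < 31 — holds.
(11) delta^2 + alpha^2 = 5^2 + 4^2 = 25 + 16 = 41, not 44 — does not hold.
(12) zeta = 11 ≠ 13, but gamma = 19 = 19 (second disjunct) — holds.

Violated: 3, 11.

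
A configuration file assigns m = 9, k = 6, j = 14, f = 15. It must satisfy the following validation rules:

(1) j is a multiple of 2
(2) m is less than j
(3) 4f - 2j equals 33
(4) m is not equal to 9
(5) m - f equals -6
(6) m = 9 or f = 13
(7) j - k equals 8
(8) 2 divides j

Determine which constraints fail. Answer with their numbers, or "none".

(1) 14 / 2 = 7, so 2 divides 14  ✔
(2) m = 9, j = 14; 9 < 14  ✔
(3) 4f - 2j = 4(15) - 2(14) = 32, not 33  ✘
(4) m = 9, but 9 is required to differ  ✘
(5) m - f = 9 - 15 = -6  ✔
(6) m = 9 = 9 (first disjunct)  ✔
(7) j - k = 14 - 6 = 8  ✔
(8) 14 / 2 = 7, so 2 divides 14  ✔

Constraints 3 and 4 are violated.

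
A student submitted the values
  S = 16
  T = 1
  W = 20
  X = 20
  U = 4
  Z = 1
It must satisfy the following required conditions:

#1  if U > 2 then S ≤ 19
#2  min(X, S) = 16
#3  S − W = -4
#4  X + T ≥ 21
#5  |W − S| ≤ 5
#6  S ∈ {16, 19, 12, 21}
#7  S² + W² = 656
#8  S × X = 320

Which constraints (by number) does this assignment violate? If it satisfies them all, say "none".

None — every constraint holds.

#1 U = 4 > 2, so we need S ≤ 19; S = 16 ≤ 19 — holds.
#2 min(20, 16) = 16 — holds.
#3 S − W = 16 − 20 = -4 — holds.
#4 X + T = 20 + 1 = 21; 21 ≥ 21 — holds.
#5 |20 − 16| = 4; 4 ≤ 5 — holds.
#6 S = 16 is in {16, 19, 12, 21} — holds.
#7 S² + W² = 16² + 20² = 256 + 400 = 656 — holds.
#8 S × X = 16 × 20 = 320 — holds.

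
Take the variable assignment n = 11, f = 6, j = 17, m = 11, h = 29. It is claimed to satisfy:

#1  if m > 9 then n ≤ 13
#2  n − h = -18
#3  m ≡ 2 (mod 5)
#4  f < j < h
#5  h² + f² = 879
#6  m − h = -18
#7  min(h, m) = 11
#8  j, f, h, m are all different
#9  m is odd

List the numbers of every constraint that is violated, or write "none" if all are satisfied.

#1 m = 11 > 9, so we need n ≤ 13; n = 11 ≤ 13 — holds.
#2 n − h = 11 − 29 = -18 — holds.
#3 11 mod 5 = 1, not 2 — fails.
#4 values 6 < 17 < 29 — holds.
#5 h² + f² = 29² + 6² = 841 + 36 = 877, not 879 — fails.
#6 m − h = 11 − 29 = -18 — holds.
#7 min(29, 11) = 11 — holds.
#8 values 17, 6, 29, 11 are pairwise distinct — holds.
#9 m = 11 is odd — holds.

Constraints 3, 5 do not hold.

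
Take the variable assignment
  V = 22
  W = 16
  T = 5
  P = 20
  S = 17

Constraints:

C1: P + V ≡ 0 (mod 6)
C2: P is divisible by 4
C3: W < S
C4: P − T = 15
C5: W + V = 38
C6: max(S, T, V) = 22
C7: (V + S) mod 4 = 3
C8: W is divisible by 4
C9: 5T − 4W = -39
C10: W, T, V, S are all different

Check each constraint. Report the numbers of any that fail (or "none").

C1: P + V = 42; 42 mod 6 = 0 — holds.
C2: 20 / 4 = 5, so 4 divides 20 — holds.
C3: W = 16, S = 17; 16 < 17 — holds.
C4: P − T = 20 − 5 = 15 — holds.
C5: W + V = 16 + 22 = 38 — holds.
C6: max(17, 5, 22) = 22 — holds.
C7: V + S = 39; 39 mod 4 = 3 — holds.
C8: 16 / 4 = 4, so 4 divides 16 — holds.
C9: 5T − 4W = 5(5) − 4(16) = -39 — holds.
C10: values 16, 5, 22, 17 are pairwise distinct — holds.

The assignment satisfies every constraint.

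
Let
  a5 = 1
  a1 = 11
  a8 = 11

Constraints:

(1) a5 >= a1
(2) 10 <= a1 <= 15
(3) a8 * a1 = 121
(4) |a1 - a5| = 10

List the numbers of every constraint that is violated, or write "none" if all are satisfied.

(1) a5 = 1, a1 = 11; 1 < 11 (want ≥)  no
(2) a1 = 11 lies in [10, 15]  yes
(3) a8 * a1 = 11 * 11 = 121  yes
(4) |11 - 1| = 10  yes

Violated: 1.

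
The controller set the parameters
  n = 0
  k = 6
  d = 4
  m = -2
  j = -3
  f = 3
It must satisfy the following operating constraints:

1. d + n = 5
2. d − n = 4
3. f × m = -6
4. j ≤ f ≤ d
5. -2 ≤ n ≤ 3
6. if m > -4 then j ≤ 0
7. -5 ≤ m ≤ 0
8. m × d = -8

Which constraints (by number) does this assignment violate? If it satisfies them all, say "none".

1. d + n = 4 + 0 = 4, not 5 — does not hold.
2. d − n = 4 − 0 = 4 — holds.
3. f × m = 3 × (-2) = -6 — holds.
4. values -3 ≤ 3 ≤ 4 — holds.
5. n = 0 lies in [-2, 3] — holds.
6. m = -2 > -4, so we need j ≤ 0; j = -3 ≤ 0 — holds.
7. m = -2 lies in [-5, 0] — holds.
8. m × d = -2 × 4 = -8 — holds.

The assignment fails constraint 1.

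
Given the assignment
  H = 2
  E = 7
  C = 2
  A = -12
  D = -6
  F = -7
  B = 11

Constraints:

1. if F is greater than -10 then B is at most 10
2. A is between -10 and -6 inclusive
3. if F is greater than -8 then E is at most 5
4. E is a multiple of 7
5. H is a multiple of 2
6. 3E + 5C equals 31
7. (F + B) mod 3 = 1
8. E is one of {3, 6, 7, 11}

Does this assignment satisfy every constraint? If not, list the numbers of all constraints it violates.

The assignment fails constraints 1, 2, and 3.

1. F = -7 > -10, so we need B ≤ 10; but B = 11 > 10 — violated.
2. A = -12 is outside [-10, -6] — violated.
3. F = -7 > -8, so we need E ≤ 5; but E = 7 > 5 — violated.
4. 7 / 7 = 1, so 7 divides 7 — OK.
5. 2 / 2 = 1, so 2 divides 2 — OK.
6. 3E + 5C = 3(7) + 5(2) = 31 — OK.
7. F + B = 4; 4 mod 3 = 1 — OK.
8. E = 7 is in {3, 6, 7, 11} — OK.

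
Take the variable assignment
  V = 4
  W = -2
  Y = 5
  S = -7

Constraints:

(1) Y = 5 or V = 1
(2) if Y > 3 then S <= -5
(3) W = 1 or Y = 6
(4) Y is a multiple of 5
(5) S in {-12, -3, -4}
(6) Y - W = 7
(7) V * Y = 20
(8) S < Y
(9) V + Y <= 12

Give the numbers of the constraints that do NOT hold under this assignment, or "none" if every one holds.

Constraints 3 and 5 are violated.

(1) Y = 5 = 5 (first disjunct) — holds.
(2) Y = 5 > 3, so we need S ≤ -5; S = -7 ≤ -5 — holds.
(3) W = -2 ≠ 1 and Y = 5 ≠ 6; both disjuncts false — fails.
(4) 5 / 5 = 1, so 5 divides 5 — holds.
(5) S = -7 is not in {-12, -3, -4} — fails.
(6) Y - W = 5 - (-2) = 7 — holds.
(7) V * Y = 4 * 5 = 20 — holds.
(8) S = -7, Y = 5; -7 < 5 — holds.
(9) V + Y = 4 + 5 = 9; 9 ≤ 12 — holds.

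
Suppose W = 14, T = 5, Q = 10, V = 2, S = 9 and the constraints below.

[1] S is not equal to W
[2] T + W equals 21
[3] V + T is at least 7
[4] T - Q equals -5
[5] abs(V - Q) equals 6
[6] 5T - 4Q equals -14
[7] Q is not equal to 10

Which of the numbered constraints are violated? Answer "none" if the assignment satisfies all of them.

[1] S = 9, W = 14; distinct  yes
[2] T + W = 5 + 14 = 19, not 21  no
[3] V + T = 2 + 5 = 7; 7 ≥ 7  yes
[4] T - Q = 5 - 10 = -5  yes
[5] abs(2 - 10) = 8, not 6  no
[6] 5T - 4Q = 5(5) - 4(10) = -15, not -14  no
[7] Q = 10, but 10 is required to differ  no

Constraints 2, 5, 6, and 7 do not hold.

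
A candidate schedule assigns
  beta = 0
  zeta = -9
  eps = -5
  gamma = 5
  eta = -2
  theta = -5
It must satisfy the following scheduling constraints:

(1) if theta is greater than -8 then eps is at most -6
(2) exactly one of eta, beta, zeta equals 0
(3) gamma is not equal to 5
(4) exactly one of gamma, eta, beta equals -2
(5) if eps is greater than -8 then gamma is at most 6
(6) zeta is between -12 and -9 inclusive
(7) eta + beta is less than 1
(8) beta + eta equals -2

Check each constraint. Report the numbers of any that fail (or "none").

(1) theta = -5 > -8, so we need eps ≤ -6; but eps = -5 > -6 — does not hold.
(2) eta=-2, beta=0, zeta=-9; 1 of them equals 0 — holds.
(3) gamma = 5, but 5 is required to differ — does not hold.
(4) gamma=5, eta=-2, beta=0; 1 of them equals -2 — holds.
(5) eps = -5 > -8, so we need gamma ≤ 6; gamma = 5 ≤ 6 — holds.
(6) zeta = -9 lies in [-12, -9] — holds.
(7) eta + beta = -2 + 0 = -2; -2 < 1 — holds.
(8) beta + eta = 0 + (-2) = -2 — holds.

No — constraints 1 and 3 are not satisfied.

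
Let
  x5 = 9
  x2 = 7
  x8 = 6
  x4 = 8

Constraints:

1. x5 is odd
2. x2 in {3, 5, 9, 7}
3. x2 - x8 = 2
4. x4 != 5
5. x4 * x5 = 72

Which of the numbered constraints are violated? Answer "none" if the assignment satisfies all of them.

1. x5 = 9 is odd  ✔
2. x2 = 7 is in {3, 5, 9, 7}  ✔
3. x2 - x8 = 7 - 6 = 1, not 2  ✘
4. x4 = 8, and 8 ≠ 5  ✔
5. x4 * x5 = 8 * 9 = 72  ✔

Constraint 3 is violated.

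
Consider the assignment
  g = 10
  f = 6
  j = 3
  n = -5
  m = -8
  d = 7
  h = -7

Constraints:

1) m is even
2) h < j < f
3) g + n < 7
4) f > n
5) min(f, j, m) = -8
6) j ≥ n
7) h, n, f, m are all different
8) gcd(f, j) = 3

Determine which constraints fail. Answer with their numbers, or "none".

1) m = -8 is even  holds
2) values -7 < 3 < 6  holds
3) g + n = 10 + (-5) = 5; 5 < 7  holds
4) f = 6, n = -5; 6 > -5  holds
5) min(6, 3, -8) = -8  holds
6) j = 3, n = -5; 3 ≥ -5  holds
7) values -7, -5, 6, -8 are pairwise distinct  holds
8) gcd(6, 3) = 3  holds

All constraints are satisfied.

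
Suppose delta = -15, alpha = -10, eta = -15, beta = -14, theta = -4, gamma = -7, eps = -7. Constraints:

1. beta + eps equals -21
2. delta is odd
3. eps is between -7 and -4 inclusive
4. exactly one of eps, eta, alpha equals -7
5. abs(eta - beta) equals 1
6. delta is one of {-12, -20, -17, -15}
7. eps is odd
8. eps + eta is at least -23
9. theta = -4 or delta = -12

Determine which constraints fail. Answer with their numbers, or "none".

1. beta + eps = -14 + (-7) = -21 — holds.
2. delta = -15 is odd — holds.
3. eps = -7 lies in [-7, -4] — holds.
4. eps=-7, eta=-15, alpha=-10; 1 of them equals -7 — holds.
5. abs(-15 - (-14)) = 1 — holds.
6. delta = -15 is in {-12, -20, -17, -15} — holds.
7. eps = -7 is odd — holds.
8. eps + eta = -7 + (-15) = -22; -22 ≥ -23 — holds.
9. theta = -4 = -4 (first disjunct) — holds.

All constraints are satisfied.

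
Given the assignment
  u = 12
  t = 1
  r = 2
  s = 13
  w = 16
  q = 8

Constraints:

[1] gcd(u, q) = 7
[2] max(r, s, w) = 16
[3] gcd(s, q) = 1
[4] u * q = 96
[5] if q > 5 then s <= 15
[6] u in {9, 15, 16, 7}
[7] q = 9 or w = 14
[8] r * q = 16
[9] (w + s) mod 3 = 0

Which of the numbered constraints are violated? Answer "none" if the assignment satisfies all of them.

No — constraints 1, 6, 7, 9 are not satisfied.

[1] gcd(12, 8) = 4, not 7 — violated.
[2] max(2, 13, 16) = 16 — OK.
[3] gcd(13, 8) = 1 — OK.
[4] u * q = 12 * 8 = 96 — OK.
[5] q = 8 > 5, so we need s ≤ 15; s = 13 ≤ 15 — OK.
[6] u = 12 is not in {9, 15, 16, 7} — violated.
[7] q = 8 ≠ 9 and w = 16 ≠ 14; both disjuncts false — violated.
[8] r * q = 2 * 8 = 16 — OK.
[9] w + s = 29; 29 mod 3 = 2, not 0 — violated.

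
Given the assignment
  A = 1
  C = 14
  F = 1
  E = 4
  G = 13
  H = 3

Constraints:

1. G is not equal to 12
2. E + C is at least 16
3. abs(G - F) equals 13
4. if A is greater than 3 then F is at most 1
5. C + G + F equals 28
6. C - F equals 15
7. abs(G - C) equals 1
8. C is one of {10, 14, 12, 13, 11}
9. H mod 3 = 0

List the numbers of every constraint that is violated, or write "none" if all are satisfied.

1. G = 13, and 13 ≠ 12 — holds.
2. E + C = 4 + 14 = 18; 18 ≥ 16 — holds.
3. abs(13 - 1) = 12, not 13 — does not hold.
4. A = 1, not > 3; antecedent false, conditional vacuously true — holds.
5. C + G + F = 14 + 13 + 1 = 28 — holds.
6. C - F = 14 - 1 = 13, not 15 — does not hold.
7. abs(13 - 14) = 1 — holds.
8. C = 14 is in {10, 14, 12, 13, 11} — holds.
9. 3 mod 3 = 0 — holds.

Constraints 3, 6 do not hold.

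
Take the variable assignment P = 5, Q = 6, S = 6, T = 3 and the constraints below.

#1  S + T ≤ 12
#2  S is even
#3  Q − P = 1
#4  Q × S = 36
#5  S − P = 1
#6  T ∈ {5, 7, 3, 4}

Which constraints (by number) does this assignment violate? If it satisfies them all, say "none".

#1 S + T = 6 + 3 = 9; 9 ≤ 12  ✓
#2 S = 6 is even  ✓
#3 Q − P = 6 − 5 = 1  ✓
#4 Q × S = 6 × 6 = 36  ✓
#5 S − P = 6 − 5 = 1  ✓
#6 T = 3 is in {5, 7, 3, 4}  ✓

All constraints are satisfied.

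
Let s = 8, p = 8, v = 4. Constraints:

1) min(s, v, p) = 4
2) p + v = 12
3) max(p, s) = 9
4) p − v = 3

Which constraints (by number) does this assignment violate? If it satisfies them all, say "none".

The assignment fails constraints 3 and 4.

1) min(8, 4, 8) = 4 — holds.
2) p + v = 8 + 4 = 12 — holds.
3) max(8, 8) = 8, not 9 — fails.
4) p − v = 8 − 4 = 4, not 3 — fails.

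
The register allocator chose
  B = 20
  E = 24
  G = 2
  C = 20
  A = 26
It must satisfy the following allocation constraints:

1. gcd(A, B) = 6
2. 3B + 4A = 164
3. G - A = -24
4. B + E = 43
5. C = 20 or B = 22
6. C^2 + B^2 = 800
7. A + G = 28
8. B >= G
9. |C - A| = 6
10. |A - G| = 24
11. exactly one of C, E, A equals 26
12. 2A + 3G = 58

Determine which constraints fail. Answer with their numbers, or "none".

1. gcd(26, 20) = 2, not 6 — fails.
2. 3B + 4A = 3(20) + 4(26) = 164 — holds.
3. G - A = 2 - 26 = -24 — holds.
4. B + E = 20 + 24 = 44, not 43 — fails.
5. C = 20 = 20 (first disjunct) — holds.
6. C^2 + B^2 = 20^2 + 20^2 = 400 + 400 = 800 — holds.
7. A + G = 26 + 2 = 28 — holds.
8. B = 20, G = 2; 20 ≥ 2 — holds.
9. |20 - 26| = 6 — holds.
10. |26 - 2| = 24 — holds.
11. C=20, E=24, A=26; 1 of them equals 26 — holds.
12. 2A + 3G = 2(26) + 3(2) = 58 — holds.

Constraints 1 and 4 do not hold.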